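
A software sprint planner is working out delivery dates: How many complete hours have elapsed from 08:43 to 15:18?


Start: 08:43
End: 15:18
Hour difference: 15 - 8 = 7 hours
Minute difference: 18 - 43 = -25 minutes
Total minutes: 395
Complete hours: 395 / 60 = 6 (remainder 35)

6


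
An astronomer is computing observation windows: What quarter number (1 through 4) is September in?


Month: September (month 9)
Q1: January-March (months 1-3)
Q2: April-June (months 4-6)
Q3: July-September (months 7-9)
Q4: October-December (months 10-12)
Month 9 falls in Q3

3


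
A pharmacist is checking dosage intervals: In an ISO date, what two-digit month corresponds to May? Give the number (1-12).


Calendar month order:
4. April
5. May <--
6. June
May is month number 5

5


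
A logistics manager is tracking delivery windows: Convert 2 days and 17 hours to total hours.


Days: 2
Extra hours: 17
Hours per day: 24
Days to hours: 2 x 24 = 48
Total: 48 + 17 = 65

65


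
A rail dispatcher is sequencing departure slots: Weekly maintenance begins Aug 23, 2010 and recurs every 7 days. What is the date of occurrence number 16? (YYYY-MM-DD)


First occurrence: 2010-08-23 (occurrence 1)
Each occurrence is 7 days after the previous.
Occurrence 16 is 15 weeks after the first.
15 weeks = 105 days
2010-08-23 + 105 days = 2010-12-06

2010-12-06


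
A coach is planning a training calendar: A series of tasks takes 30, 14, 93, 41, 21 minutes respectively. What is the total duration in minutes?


Durations: 30, 14, 93, 41, 21
Running sum: 30
+ 14 = 44
+ 93 = 137
+ 41 = 178
+ 21 = 199
Total duration: 199 minutes
That is 3 hours and 19 minutes

199


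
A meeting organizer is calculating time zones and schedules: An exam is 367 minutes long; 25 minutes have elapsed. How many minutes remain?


Total budget: 367 minutes
Time used: 25 minutes
Remaining: 367 - 25 = 342 minutes
Percent used: 6.8%
Percent remaining: 93.2%

342


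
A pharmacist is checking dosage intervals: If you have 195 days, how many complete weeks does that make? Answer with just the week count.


Total days: 195
Days per week: 7
Division: 195 / 7 = 27 remainder 6
Complete weeks: 27
Remaining days: 6

27


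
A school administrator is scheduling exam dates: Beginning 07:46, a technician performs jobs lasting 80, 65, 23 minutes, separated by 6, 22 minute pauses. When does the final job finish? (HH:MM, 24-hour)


Start: 07:46 = 466 min from midnight
  after task 1 (80 min): 09:06
  after break (6 min): 09:12
  after task 2 (65 min): 10:17
  after break (22 min): 10:39
  after task 3 (23 min): 11:02
Total elapsed: 196 minutes
End time: 11:02

11:02


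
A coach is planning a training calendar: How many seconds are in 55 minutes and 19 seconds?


Minutes: 55
Seconds: 19
Convert minutes to seconds: 55 x 60 = 3300
Add remaining seconds: 3300 + 19 = 3319

3319


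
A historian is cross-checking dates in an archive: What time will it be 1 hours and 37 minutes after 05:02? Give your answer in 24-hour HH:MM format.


Start time: 05:02
Adding: 1 hours 37 minutes
Minutes: 2 + 37 = 39
Hours: 5 + 1 + 0 = 6
Result: 06:39

06:39


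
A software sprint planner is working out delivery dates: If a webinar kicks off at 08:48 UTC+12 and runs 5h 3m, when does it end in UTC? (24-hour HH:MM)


Start: 08:48 in UTC+12
Step 1 - add duration:
  minutes: 48 + 3 = 51
  hours: 8 + 5 + 0 = 13
  end in UTC+12: 13:51
Step 2 - convert UTC+12 -> UTC:
  offset difference: 0 - (12) = -12 hours
  13 + (-12) = 1 -> mod 24 = 1
Result: 01:51 in UTC

01:51


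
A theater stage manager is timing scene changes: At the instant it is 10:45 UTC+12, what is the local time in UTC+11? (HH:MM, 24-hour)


Local time: 10:45 at UTC+12 (offset 12h)
Target zone: UTC+11 (offset 11h)
Difference: 11 - (12) = -1 hours
Calculation: 10 + (-1) = 9
Result: 09:45

09:45


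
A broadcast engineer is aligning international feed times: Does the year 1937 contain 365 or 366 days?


Year: 1937
Check leap year rules:
Divisible by 4? No
1937 is not a leap year
Days: 365

365


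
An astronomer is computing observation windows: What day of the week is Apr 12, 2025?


Date: 2025-04-12
January 1, 2025 is a Wednesday
Day of year: 102
Offset from Jan 1: 101 days
101 mod 7 = 3
Result: Saturday

Saturday


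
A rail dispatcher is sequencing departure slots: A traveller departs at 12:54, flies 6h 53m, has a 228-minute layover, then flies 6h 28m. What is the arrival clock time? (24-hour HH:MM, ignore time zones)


Depart: 12:54
Leg 1: +413 min -> 19:47
Layover: +228 min -> 23:35
Leg 2: +388 min -> 06:03
Total travel: 1029 minutes = 17h 9m
Arrival: 06:03

06:03


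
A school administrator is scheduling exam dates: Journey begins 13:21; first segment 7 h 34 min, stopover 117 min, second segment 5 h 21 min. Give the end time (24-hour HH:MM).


Depart: 13:21
Leg 1: +454 min -> 20:55
Layover: +117 min -> 22:52
Leg 2: +321 min -> 04:13
Total travel: 892 minutes = 14h 52m
Arrival: 04:13

04:13


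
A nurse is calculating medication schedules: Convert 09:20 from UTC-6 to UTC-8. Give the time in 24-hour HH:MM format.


Local time: 09:20 at UTC-6 (offset -6h)
Target zone: UTC-8 (offset -8h)
Difference: -8 - (-6) = -2 hours
Calculation: 9 + (-2) = 7
Result: 07:20

07:20


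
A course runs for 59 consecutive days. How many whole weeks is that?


Total days: 59
Days per week: 7
Division: 59 / 7 = 8 remainder 3
Complete weeks: 8
Remaining days: 3

8


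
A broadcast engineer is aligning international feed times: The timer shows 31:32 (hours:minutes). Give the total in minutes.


Hours: 31
Minutes: 32
Convert hours to minutes: 31 x 60 = 1860
Add remaining minutes: 1860 + 32 = 1892

1892


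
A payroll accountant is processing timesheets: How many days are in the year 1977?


Year: 1977
Check leap year rules:
Divisible by 4? No
1977 is not a leap year
Days: 365

365


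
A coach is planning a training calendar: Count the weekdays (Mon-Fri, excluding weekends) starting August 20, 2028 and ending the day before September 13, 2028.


Start: 2028-08-20 (Sunday)
End (exclusive): 2028-09-13 (Wednesday)
Total calendar days: 24
Full weeks: 24 // 7 = 3 -> 15 weekdays
Remaining 3 days starting on Sunday:
  Sun(-), Mon(w), Tue(w) -> 2 weekdays
Total business days: 15 + 2 = 17

17


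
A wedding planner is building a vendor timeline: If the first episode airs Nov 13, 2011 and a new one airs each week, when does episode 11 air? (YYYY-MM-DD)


First occurrence: 2011-11-13 (occurrence 1)
Each occurrence is 7 days after the previous.
Occurrence 11 is 10 weeks after the first.
10 weeks = 70 days
2011-11-13 + 70 days = 2012-01-22

2012-01-22


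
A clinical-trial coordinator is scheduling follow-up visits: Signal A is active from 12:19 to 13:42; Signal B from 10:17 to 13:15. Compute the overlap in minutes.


Interval A: [739, 822] minutes from midnight
Interval B: [617, 795] minutes from midnight
Overlap start = max(739, 617) = 739
Overlap end = min(822, 795) = 795
Overlap = 795 - 739 = 56 minutes

56


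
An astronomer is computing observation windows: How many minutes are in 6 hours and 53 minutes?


Hours: 6
Extra minutes: 53
Minutes per hour: 60
Hours to minutes: 6 x 60 = 360
Total: 360 + 53 = 413

413


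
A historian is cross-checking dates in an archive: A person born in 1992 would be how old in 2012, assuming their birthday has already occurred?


Birth year: 1992
Current year: 2012
Age = current year - birth year
Age = 2012 - 1992 = 20

20


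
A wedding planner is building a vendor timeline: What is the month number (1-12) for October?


Calendar month order:
9. September
10. October <--
11. November
October is month number 10

10


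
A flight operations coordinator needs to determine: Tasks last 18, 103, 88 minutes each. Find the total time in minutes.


Durations: 18, 103, 88
Running sum: 18
+ 103 = 121
+ 88 = 209
Total duration: 209 minutes
That is 3 hours and 29 minutes

209


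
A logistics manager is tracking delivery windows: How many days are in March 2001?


Month: March
Year: 2001
March is a 31-day month
Total: 31 days

31


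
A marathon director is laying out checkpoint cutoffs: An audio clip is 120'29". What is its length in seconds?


Minutes: 120
Seconds: 29
Convert minutes to seconds: 120 x 60 = 7200
Add remaining seconds: 7200 + 29 = 7229

7229


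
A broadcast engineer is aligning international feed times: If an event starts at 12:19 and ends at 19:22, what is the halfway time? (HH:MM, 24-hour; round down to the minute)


Start time: 12:19 = 739 minutes from midnight
End time: 19:22 = 1162 minutes from midnight
Sum: 739 + 1162 = 1901
Midpoint: 1901 / 2 = 950 minutes
Convert: 950 / 60 = 15 hours, 50 minutes
Result: 15:50

15:50


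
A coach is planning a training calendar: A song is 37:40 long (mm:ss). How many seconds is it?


Minutes: 37
Extra seconds: 40
Seconds per minute: 60
Minutes to seconds: 37 x 60 = 2220
Total: 2220 + 40 = 2260

2260


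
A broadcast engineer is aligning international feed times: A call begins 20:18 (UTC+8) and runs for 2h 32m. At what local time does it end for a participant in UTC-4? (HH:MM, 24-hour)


Start: 20:18 in UTC+8
Step 1 - add duration:
  minutes: 18 + 32 = 50
  hours: 20 + 2 + 0 = 22
  end in UTC+8: 22:50
Step 2 - convert UTC+8 -> UTC-4:
  offset difference: -4 - (8) = -12 hours
  22 + (-12) = 10 -> mod 24 = 10
Result: 10:50 in UTC-4

10:50


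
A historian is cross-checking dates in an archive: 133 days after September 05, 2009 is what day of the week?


Start: 2009-09-05 (Saturday)
Step 1 - find target date: add 133 days
  2009-09-05 + 133 days = 2010-01-16
Step 2 - day of week:
  133 mod 7 = 0
  Saturday + 0 days -> Saturday
Result: Saturday (2010-01-16)

Saturday


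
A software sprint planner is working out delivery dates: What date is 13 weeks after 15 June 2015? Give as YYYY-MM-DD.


Start: 2015-06-15
Weeks to add: 13
Convert to days: 13 x 7 = 91 days
Add 91 days to 2015-06-15
Result: 2015-09-14

2015-09-14


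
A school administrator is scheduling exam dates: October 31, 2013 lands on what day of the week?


Date: 2013-10-31
January 1, 2013 is a Tuesday
Day of year: 304
Offset from Jan 1: 303 days
303 mod 7 = 2
Result: Thursday

Thursday


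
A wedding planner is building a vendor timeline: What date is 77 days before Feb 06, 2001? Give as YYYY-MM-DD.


Start: 2001-02-06
Subtracting 77 days
Days already passed in February: 6
After going back through February: 71 more days to subtract
January 2001: 31 days, 40 remaining
December 2000: 31 days, 9 remaining
November 2000 has 30 days, need 9
Result: 2000-11-21

2000-11-21


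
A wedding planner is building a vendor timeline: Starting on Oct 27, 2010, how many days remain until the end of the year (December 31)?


Start: October 27, 2010
End: December 31, 2010
Days left in October: 4
November: 30
December: 31
Sum of remaining months: 61
Total: 4 + 61 = 65

65


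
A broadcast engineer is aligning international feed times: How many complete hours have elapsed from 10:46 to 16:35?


Start: 10:46
End: 16:35
Hour difference: 16 - 10 = 6 hours
Minute difference: 35 - 46 = -11 minutes
Total minutes: 349
Complete hours: 349 / 60 = 5 (remainder 49)

5


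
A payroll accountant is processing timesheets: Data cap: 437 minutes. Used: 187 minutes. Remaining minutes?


Total budget: 437 minutes
Time used: 187 minutes
Remaining: 437 - 187 = 250 minutes
Percent used: 42.8%
Percent remaining: 57.2%

250


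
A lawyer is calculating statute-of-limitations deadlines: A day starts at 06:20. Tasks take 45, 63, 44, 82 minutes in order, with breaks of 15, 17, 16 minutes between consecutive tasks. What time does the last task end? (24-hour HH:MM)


Start: 06:20 = 380 min from midnight
  after task 1 (45 min): 07:05
  after break (15 min): 07:20
  after task 2 (63 min): 08:23
  after break (17 min): 08:40
  after task 3 (44 min): 09:24
  after break (16 min): 09:40
  after task 4 (82 min): 11:02
Total elapsed: 282 minutes
End time: 11:02

11:02


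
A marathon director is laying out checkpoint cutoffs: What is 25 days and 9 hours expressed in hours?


Days: 25
Extra hours: 9
Hours per day: 24
Days to hours: 25 x 24 = 600
Total: 600 + 9 = 609

609


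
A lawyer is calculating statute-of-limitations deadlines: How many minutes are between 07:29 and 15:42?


Start time: 07:29 = 449 minutes from midnight
End time: 15:42 = 942 minutes from midnight
Difference: 942 - 449 = 493 minutes
That is 8 hours and 13 minutes

493


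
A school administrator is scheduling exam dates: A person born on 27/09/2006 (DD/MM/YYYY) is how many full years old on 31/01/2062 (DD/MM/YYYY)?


Birth: 2006-09-27
Reference: 2062-01-31
Year difference: 2062 - 2006 = 56
Has birthday (09-27) occurred by 01-31? No
Birthday not yet reached this year -> subtract 1
Age in full years: 55

55


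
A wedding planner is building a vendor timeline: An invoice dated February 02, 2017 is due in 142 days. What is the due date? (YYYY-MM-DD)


Start: 2017-02-02
Adding 142 days
Days remaining in February: 26
After February: 116 days still to add
March 2017: 31 days, 85 remaining
April 2017: 30 days, 55 remaining
May 2017: 31 days, 24 remaining
June 2017 has 30 days, need 24
Result: 2017-06-24

2017-06-24


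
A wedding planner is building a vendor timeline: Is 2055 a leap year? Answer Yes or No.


Year: 2055
Divisible by 4? 2055 / 4 = 513.75 -> No
Not divisible by 4, so NOT a leap year

No


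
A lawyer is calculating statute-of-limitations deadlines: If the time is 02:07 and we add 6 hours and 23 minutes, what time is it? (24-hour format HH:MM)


Start time: 02:07
Adding: 6 hours 23 minutes
Minutes: 7 + 23 = 30
Hours: 2 + 6 + 0 = 8
Result: 08:30

08:30


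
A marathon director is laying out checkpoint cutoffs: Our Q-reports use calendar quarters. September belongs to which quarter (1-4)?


Month: September (month 9)
Q1: January-March (months 1-3)
Q2: April-June (months 4-6)
Q3: July-September (months 7-9)
Q4: October-December (months 10-12)
Month 9 falls in Q3

3


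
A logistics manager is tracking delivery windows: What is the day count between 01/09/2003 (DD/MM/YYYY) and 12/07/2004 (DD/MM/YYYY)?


Start date: 2003-09-01
End date: 2004-07-12
Sep 2003: +30 days
Oct 2003: +31 days
Nov 2003: +30 days
... (8 more months)
Total: 315 days

315


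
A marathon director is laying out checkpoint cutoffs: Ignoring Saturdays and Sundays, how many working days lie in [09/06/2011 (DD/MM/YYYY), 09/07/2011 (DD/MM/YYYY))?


Start: 2011-06-09 (Thursday)
End (exclusive): 2011-07-09 (Saturday)
Total calendar days: 30
Full weeks: 30 // 7 = 4 -> 20 weekdays
Remaining 2 days starting on Thursday:
  Thu(w), Fri(w) -> 2 weekdays
Total business days: 20 + 2 = 22

22


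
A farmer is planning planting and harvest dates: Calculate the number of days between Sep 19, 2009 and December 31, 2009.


Start: September 19, 2009
End: December 31, 2009
Days left in September: 11
October: 31
November: 30
December: 31
Sum of remaining months: 92
Total: 11 + 92 = 103

103


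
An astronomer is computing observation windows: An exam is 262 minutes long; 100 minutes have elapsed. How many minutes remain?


Total budget: 262 minutes
Time used: 100 minutes
Remaining: 262 - 100 = 162 minutes
Percent used: 38.2%
Percent remaining: 61.8%

162


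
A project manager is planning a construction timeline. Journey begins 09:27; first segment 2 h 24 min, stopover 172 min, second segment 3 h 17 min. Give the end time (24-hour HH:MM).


Depart: 09:27
Leg 1: +144 min -> 11:51
Layover: +172 min -> 14:43
Leg 2: +197 min -> 18:00
Total travel: 513 minutes = 8h 33m
Arrival: 18:00

18:00


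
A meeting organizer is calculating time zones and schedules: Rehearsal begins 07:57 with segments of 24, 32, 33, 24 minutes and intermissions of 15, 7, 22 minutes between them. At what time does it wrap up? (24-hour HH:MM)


Start: 07:57 = 477 min from midnight
  after task 1 (24 min): 08:21
  after break (15 min): 08:36
  after task 2 (32 min): 09:08
  after break (7 min): 09:15
  after task 3 (33 min): 09:48
  after break (22 min): 10:10
  after task 4 (24 min): 10:34
Total elapsed: 157 minutes
End time: 10:34

10:34


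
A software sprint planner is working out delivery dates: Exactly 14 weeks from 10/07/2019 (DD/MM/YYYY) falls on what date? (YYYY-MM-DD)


Start: 2019-07-10
Weeks to add: 14
Convert to days: 14 x 7 = 98 days
Add 98 days to 2019-07-10
Result: 2019-10-16

2019-10-16


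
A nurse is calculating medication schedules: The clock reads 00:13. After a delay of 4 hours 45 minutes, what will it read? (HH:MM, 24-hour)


Start time: 00:13
Adding: 4 hours 45 minutes
Minutes: 13 + 45 = 58
Hours: 0 + 4 + 0 = 4
Result: 04:58

04:58


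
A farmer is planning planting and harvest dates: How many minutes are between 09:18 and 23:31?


Start time: 09:18 = 558 minutes from midnight
End time: 23:31 = 1411 minutes from midnight
Difference: 1411 - 558 = 853 minutes
That is 14 hours and 13 minutes

853


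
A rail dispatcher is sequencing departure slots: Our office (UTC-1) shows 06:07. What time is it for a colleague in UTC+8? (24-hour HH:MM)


Local time: 06:07 at UTC-1 (offset -1h)
Target zone: UTC+8 (offset 8h)
Difference: 8 - (-1) = 9 hours
Calculation: 6 + (9) = 15
Result: 15:07

15:07


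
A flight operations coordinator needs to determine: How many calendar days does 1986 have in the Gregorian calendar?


Year: 1986
Check leap year rules:
Divisible by 4? No
1986 is not a leap year
Days: 365

365


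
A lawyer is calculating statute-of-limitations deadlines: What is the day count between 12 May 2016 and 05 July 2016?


Start date: 2016-05-12
End date: 2016-07-05
May 2016: +20 days
Jun 2016: +30 days
Jul 2016: +4 days
Total: 54 days

54


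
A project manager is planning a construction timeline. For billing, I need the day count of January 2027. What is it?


Month: January
Year: 2027
January is a 31-day month
Total: 31 days

31


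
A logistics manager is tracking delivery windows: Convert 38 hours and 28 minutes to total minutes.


Hours: 38
Minutes: 28
Convert hours to minutes: 38 x 60 = 2280
Add remaining minutes: 2280 + 28 = 2308

2308


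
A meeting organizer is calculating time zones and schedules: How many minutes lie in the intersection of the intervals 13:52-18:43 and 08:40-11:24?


Interval A: [832, 1123] minutes from midnight
Interval B: [520, 684] minutes from midnight
Overlap start = max(832, 520) = 832
Overlap end = min(1123, 684) = 684
End <= start, so the intervals do not overlap: 0 minutes

0


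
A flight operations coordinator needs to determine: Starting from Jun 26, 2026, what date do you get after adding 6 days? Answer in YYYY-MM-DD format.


Start: 2026-06-26
Adding 6 days
Days remaining in June: 4
After June: 2 days still to add
July 2026 has 31 days, need 2
Result: 2026-07-02

2026-07-02


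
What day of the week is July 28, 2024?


Date: 2024-07-28
January 1, 2024 is a Monday
Day of year: 210
Offset from Jan 1: 209 days
209 mod 7 = 6
Result: Sunday

Sunday


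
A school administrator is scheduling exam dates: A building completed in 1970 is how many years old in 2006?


Birth year: 1970
Current year: 2006
Age = current year - birth year
Age = 2006 - 1970 = 36

36


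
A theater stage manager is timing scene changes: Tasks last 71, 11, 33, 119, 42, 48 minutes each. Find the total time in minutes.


Durations: 71, 11, 33, 119, 42, 48
Running sum: 71
+ 11 = 82
+ 33 = 115
+ 119 = 234
+ 42 = 276
+ 48 = 324
Total duration: 324 minutes
That is 5 hours and 24 minutes

324


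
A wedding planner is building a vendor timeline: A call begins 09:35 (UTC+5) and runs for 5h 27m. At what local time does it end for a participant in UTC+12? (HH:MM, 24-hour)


Start: 09:35 in UTC+5
Step 1 - add duration:
  minutes: 35 + 27 = 62 (carry 1h)
  hours: 9 + 5 + 1 = 15
  end in UTC+5: 15:02
Step 2 - convert UTC+5 -> UTC+12:
  offset difference: 12 - (5) = 7 hours
  15 + (7) = 22 -> mod 24 = 22
Result: 22:02 in UTC+12

22:02


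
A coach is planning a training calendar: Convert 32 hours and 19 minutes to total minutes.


Hours: 32
Extra minutes: 19
Minutes per hour: 60
Hours to minutes: 32 x 60 = 1920
Total: 1920 + 19 = 1939

1939


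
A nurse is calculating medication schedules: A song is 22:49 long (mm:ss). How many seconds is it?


Minutes: 22
Extra seconds: 49
Seconds per minute: 60
Minutes to seconds: 22 x 60 = 1320
Total: 1320 + 49 = 1369

1369


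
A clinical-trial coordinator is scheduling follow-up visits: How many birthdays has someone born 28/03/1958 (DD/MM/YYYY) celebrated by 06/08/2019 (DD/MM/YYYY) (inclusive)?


Birth: 1958-03-28
Reference: 2019-08-06
Year difference: 2019 - 1958 = 61
Has birthday (03-28) occurred by 08-06? Yes
Age in full years: 61

61


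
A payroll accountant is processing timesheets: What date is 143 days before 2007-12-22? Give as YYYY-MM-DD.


Start: 2007-12-22
Subtracting 143 days
Days already passed in December: 22
After going back through December: 121 more days to subtract
November 2007: 30 days, 91 remaining
October 2007: 31 days, 60 remaining
September 2007: 30 days, 30 remaining
August 2007 has 31 days, need 30
Result: 2007-08-01

2007-08-01


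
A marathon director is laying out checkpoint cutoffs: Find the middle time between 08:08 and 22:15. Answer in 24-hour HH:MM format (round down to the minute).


Start time: 08:08 = 488 minutes from midnight
End time: 22:15 = 1335 minutes from midnight
Sum: 488 + 1335 = 1823
Midpoint: 1823 / 2 = 911 minutes
Convert: 911 / 60 = 15 hours, 11 minutes
Result: 15:11

15:11


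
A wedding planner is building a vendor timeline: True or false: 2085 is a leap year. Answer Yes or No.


Year: 2085
Divisible by 4? 2085 / 4 = 521.25 -> No
Not divisible by 4, so NOT a leap year

No


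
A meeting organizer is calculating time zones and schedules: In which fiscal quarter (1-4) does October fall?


Month: October (month 10)
Q1: January-March (months 1-3)
Q2: April-June (months 4-6)
Q3: July-September (months 7-9)
Q4: October-December (months 10-12)
Month 10 falls in Q4

4


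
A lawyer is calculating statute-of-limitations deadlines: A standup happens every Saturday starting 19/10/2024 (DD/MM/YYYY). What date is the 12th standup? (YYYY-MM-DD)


First occurrence: 2024-10-19 (occurrence 1)
Each occurrence is 7 days after the previous.
Occurrence 12 is 11 weeks after the first.
11 weeks = 77 days
2024-10-19 + 77 days = 2025-01-04

2025-01-04


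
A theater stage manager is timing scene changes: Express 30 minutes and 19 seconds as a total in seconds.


Minutes: 30
Seconds: 19
Convert minutes to seconds: 30 x 60 = 1800
Add remaining seconds: 1800 + 19 = 1819

1819


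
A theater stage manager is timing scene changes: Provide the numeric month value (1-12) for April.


Calendar month order:
3. March
4. April <--
5. May
April is month number 4

4


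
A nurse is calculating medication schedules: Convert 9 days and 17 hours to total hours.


Days: 9
Extra hours: 17
Hours per day: 24
Days to hours: 9 x 24 = 216
Total: 216 + 17 = 233

233


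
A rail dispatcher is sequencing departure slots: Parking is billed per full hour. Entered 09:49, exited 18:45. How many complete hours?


Start: 09:49
End: 18:45
Hour difference: 18 - 9 = 9 hours
Minute difference: 45 - 49 = -4 minutes
Total minutes: 536
Complete hours: 536 / 60 = 8 (remainder 56)

8


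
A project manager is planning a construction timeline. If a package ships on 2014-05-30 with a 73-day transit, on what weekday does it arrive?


Start: 2014-05-30 (Friday)
Step 1 - find target date: add 73 days
  2014-05-30 + 73 days = 2014-08-11
Step 2 - day of week:
  73 mod 7 = 3
  Friday + 3 days -> Monday
Result: Monday (2014-08-11)

Monday


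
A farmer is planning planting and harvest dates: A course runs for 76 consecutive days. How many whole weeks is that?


Total days: 76
Days per week: 7
Division: 76 / 7 = 10 remainder 6
Complete weeks: 10
Remaining days: 6

10


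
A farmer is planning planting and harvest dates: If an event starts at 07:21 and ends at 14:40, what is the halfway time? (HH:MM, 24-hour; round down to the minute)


Start time: 07:21 = 441 minutes from midnight
End time: 14:40 = 880 minutes from midnight
Sum: 441 + 880 = 1321
Midpoint: 1321 / 2 = 660 minutes
Convert: 660 / 60 = 11 hours, 0 minutes
Result: 11:00

11:00


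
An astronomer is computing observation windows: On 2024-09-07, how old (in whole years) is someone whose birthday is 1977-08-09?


Birth: 1977-08-09
Reference: 2024-09-07
Year difference: 2024 - 1977 = 47
Has birthday (08-09) occurred by 09-07? Yes
Age in full years: 47

47


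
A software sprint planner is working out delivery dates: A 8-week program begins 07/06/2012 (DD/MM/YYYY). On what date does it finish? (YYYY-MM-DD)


Start: 2012-06-07
Weeks to add: 8
Convert to days: 8 x 7 = 56 days
Add 56 days to 2012-06-07
Result: 2012-08-02

2012-08-02


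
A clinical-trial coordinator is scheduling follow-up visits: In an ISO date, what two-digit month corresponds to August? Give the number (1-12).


Calendar month order:
7. July
8. August <--
9. September
August is month number 8

8


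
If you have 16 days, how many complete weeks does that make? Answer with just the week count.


Total days: 16
Days per week: 7
Division: 16 / 7 = 2 remainder 2
Complete weeks: 2
Remaining days: 2

2


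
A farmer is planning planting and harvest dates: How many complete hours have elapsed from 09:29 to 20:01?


Start: 09:29
End: 20:01
Hour difference: 20 - 9 = 11 hours
Minute difference: 1 - 29 = -28 minutes
Total minutes: 632
Complete hours: 632 / 60 = 10 (remainder 32)

10


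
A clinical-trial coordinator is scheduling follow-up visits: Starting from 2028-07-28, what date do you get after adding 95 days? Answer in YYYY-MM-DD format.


Start: 2028-07-28
Adding 95 days
Days remaining in July: 3
After July: 92 days still to add
August 2028: 31 days, 61 remaining
September 2028: 30 days, 31 remaining
October 2028 has 31 days, need 31
Result: 2028-10-31

2028-10-31


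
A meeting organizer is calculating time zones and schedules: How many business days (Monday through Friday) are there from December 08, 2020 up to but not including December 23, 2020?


Start: 2020-12-08 (Tuesday)
End (exclusive): 2020-12-23 (Wednesday)
Total calendar days: 15
Full weeks: 15 // 7 = 2 -> 10 weekdays
Remaining 1 days starting on Tuesday:
  Tue(w) -> 1 weekdays
Total business days: 10 + 1 = 11

11


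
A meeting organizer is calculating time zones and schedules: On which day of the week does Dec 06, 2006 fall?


Date: 2006-12-06
January 1, 2006 is a Sunday
Day of year: 340
Offset from Jan 1: 339 days
339 mod 7 = 3
Result: Wednesday

Wednesday


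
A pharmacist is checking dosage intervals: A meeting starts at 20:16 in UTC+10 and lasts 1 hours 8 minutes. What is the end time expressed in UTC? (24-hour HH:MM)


Start: 20:16 in UTC+10
Step 1 - add duration:
  minutes: 16 + 8 = 24
  hours: 20 + 1 + 0 = 21
  end in UTC+10: 21:24
Step 2 - convert UTC+10 -> UTC:
  offset difference: 0 - (10) = -10 hours
  21 + (-10) = 11 -> mod 24 = 11
Result: 11:24 in UTC

11:24


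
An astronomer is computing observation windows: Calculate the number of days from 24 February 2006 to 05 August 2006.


Start date: 2006-02-24
End date: 2006-08-05
Feb 2006: +5 days
Mar 2006: +31 days
Apr 2006: +30 days
... (4 more months)
Total: 162 days

162


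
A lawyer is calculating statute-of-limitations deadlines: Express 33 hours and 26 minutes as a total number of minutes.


Hours: 33
Extra minutes: 26
Minutes per hour: 60
Hours to minutes: 33 x 60 = 1980
Total: 1980 + 26 = 2006

2006


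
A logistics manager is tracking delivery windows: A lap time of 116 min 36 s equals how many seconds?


Minutes: 116
Seconds: 36
Convert minutes to seconds: 116 x 60 = 6960
Add remaining seconds: 6960 + 36 = 6996

6996


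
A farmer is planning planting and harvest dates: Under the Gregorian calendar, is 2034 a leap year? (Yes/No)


Year: 2034
Divisible by 4? 2034 / 4 = 508.5 -> No
Not divisible by 4, so NOT a leap year

No


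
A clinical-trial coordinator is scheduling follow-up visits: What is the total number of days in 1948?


Year: 1948
Check leap year rules:
Divisible by 4? Yes
Divisible by 100? No
1948 is a leap year
Days: 366

366


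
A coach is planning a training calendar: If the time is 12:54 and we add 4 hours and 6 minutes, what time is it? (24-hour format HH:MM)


Start time: 12:54
Adding: 4 hours 6 minutes
Minutes: 54 + 6 = 60
Minute overflow: 60 >= 60, so carry 1 hour, minutes = 0
Hours: 12 + 4 + 1 = 17
Result: 17:00

17:00


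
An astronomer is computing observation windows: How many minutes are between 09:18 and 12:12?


Start time: 09:18 = 558 minutes from midnight
End time: 12:12 = 732 minutes from midnight
Difference: 732 - 558 = 174 minutes
That is 2 hours and 54 minutes

174


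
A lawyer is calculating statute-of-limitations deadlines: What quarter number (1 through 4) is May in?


Month: May (month 5)
Q1: January-March (months 1-3)
Q2: April-June (months 4-6)
Q3: July-September (months 7-9)
Q4: October-December (months 10-12)
Month 5 falls in Q2

2


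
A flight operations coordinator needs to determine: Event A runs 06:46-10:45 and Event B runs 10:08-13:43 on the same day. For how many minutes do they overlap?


Interval A: [406, 645] minutes from midnight
Interval B: [608, 823] minutes from midnight
Overlap start = max(406, 608) = 608
Overlap end = min(645, 823) = 645
Overlap = 645 - 608 = 37 minutes

37


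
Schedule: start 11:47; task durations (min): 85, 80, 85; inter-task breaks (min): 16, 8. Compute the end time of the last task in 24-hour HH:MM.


Start: 11:47 = 707 min from midnight
  after task 1 (85 min): 13:12
  after break (16 min): 13:28
  after task 2 (80 min): 14:48
  after break (8 min): 14:56
  after task 3 (85 min): 16:21
Total elapsed: 274 minutes
End time: 16:21

16:21


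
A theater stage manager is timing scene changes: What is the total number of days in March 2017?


Month: March
Year: 2017
March is a 31-day month
Total: 31 days

31


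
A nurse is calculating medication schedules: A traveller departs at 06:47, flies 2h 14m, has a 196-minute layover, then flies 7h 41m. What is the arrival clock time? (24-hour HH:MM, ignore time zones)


Depart: 06:47
Leg 1: +134 min -> 09:01
Layover: +196 min -> 12:17
Leg 2: +461 min -> 19:58
Total travel: 791 minutes = 13h 11m
Arrival: 19:58

19:58


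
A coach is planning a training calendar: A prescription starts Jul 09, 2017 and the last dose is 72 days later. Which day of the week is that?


Start: 2017-07-09 (Sunday)
Step 1 - find target date: add 72 days
  2017-07-09 + 72 days = 2017-09-19
Step 2 - day of week:
  72 mod 7 = 2
  Sunday + 2 days -> Tuesday
Result: Tuesday (2017-09-19)

Tuesday


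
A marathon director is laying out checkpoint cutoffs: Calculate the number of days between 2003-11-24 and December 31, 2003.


Start: November 24, 2003
End: December 31, 2003
Days left in November: 6
December: 31
Sum of remaining months: 31
Total: 6 + 31 = 37

37


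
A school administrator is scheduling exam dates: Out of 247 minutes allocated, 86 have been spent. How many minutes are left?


Total budget: 247 minutes
Time used: 86 minutes
Remaining: 247 - 86 = 161 minutes
Percent used: 34.8%
Percent remaining: 65.2%

161


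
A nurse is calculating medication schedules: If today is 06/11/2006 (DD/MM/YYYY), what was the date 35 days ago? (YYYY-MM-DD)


Start: 2006-11-06
Subtracting 35 days
Days already passed in November: 6
After going back through November: 29 more days to subtract
October 2006 has 31 days, need 29
Result: 2006-10-02

2006-10-02


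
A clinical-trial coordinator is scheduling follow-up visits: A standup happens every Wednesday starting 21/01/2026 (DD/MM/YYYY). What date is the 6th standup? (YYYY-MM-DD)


First occurrence: 2026-01-21 (occurrence 1)
Each occurrence is 7 days after the previous.
Occurrence 6 is 5 weeks after the first.
5 weeks = 35 days
2026-01-21 + 35 days = 2026-02-25

2026-02-25


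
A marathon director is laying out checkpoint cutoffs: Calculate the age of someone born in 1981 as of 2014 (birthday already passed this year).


Birth year: 1981
Current year: 2014
Age = current year - birth year
Age = 2014 - 1981 = 33

33


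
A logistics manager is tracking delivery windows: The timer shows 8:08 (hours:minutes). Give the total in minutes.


Hours: 8
Minutes: 8
Convert hours to minutes: 8 x 60 = 480
Add remaining minutes: 480 + 8 = 488

488


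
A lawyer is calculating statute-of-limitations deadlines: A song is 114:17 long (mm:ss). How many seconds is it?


Minutes: 114
Extra seconds: 17
Seconds per minute: 60
Minutes to seconds: 114 x 60 = 6840
Total: 6840 + 17 = 6857

6857


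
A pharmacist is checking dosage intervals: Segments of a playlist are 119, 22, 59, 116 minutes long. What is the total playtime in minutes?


Durations: 119, 22, 59, 116
Running sum: 119
+ 22 = 141
+ 59 = 200
+ 116 = 316
Total duration: 316 minutes
That is 5 hours and 16 minutes

316


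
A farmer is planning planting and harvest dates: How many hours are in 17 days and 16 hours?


Days: 17
Extra hours: 16
Hours per day: 24
Days to hours: 17 x 24 = 408
Total: 408 + 16 = 424

424


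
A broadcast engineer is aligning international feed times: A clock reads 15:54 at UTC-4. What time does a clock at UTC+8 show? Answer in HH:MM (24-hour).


Local time: 15:54 at UTC-4 (offset -4h)
Target zone: UTC+8 (offset 8h)
Difference: 8 - (-4) = 12 hours
Calculation: 15 + (12) = 27
Wraparound: (27) mod 24 = 3
Result: 03:54

03:54


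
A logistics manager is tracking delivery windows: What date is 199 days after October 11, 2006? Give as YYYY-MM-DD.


Start: 2006-10-11
Adding 199 days
Days remaining in October: 20
After October: 179 days still to add
November 2006: 30 days, 149 remaining
December 2006: 31 days, 118 remaining
January 2007: 31 days, 87 remaining
February 2007: 28 days, 59 remaining
Result: 2007-04-28

2007-04-28


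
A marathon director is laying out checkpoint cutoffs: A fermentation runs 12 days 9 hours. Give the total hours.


Days: 12
Extra hours: 9
Hours per day: 24
Days to hours: 12 x 24 = 288
Total: 288 + 9 = 297

297


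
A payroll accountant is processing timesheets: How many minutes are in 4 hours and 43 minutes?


Hours: 4
Minutes: 43
Convert hours to minutes: 4 x 60 = 240
Add remaining minutes: 240 + 43 = 283

283


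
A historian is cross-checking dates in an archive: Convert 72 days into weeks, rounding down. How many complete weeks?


Total days: 72
Days per week: 7
Division: 72 / 7 = 10 remainder 2
Complete weeks: 10
Remaining days: 2

10


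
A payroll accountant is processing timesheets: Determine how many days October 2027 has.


Month: October
Year: 2027
October is a 31-day month
Total: 31 days

31


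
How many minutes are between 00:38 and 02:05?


Start time: 00:38 = 38 minutes from midnight
End time: 02:05 = 125 minutes from midnight
Difference: 125 - 38 = 87 minutes
That is 1 hours and 27 minutes

87


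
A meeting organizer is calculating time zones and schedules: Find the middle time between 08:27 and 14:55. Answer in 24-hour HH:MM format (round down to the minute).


Start time: 08:27 = 507 minutes from midnight
End time: 14:55 = 895 minutes from midnight
Sum: 507 + 895 = 1402
Midpoint: 1402 / 2 = 701 minutes
Convert: 701 / 60 = 11 hours, 41 minutes
Result: 11:41

11:41


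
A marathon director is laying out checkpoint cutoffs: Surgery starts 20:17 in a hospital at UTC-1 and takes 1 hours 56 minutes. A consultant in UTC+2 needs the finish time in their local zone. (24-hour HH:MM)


Start: 20:17 in UTC-1
Step 1 - add duration:
  minutes: 17 + 56 = 73 (carry 1h)
  hours: 20 + 1 + 1 = 22
  end in UTC-1: 22:13
Step 2 - convert UTC-1 -> UTC+2:
  offset difference: 2 - (-1) = 3 hours
  22 + (3) = 25 -> mod 24 = 1
Result: 01:13 in UTC+2

01:13


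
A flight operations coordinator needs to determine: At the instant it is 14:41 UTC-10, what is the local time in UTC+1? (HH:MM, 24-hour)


Local time: 14:41 at UTC-10 (offset -10h)
Target zone: UTC+1 (offset 1h)
Difference: 1 - (-10) = 11 hours
Calculation: 14 + (11) = 25
Wraparound: (25) mod 24 = 1
Result: 01:41

01:41


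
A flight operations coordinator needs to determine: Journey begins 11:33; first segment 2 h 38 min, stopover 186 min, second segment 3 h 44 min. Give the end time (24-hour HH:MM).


Depart: 11:33
Leg 1: +158 min -> 14:11
Layover: +186 min -> 17:17
Leg 2: +224 min -> 21:01
Total travel: 568 minutes = 9h 28m
Arrival: 21:01

21:01


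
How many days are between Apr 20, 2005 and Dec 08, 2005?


Start date: 2005-04-20
End date: 2005-12-08
Apr 2005: +11 days
May 2005: +31 days
Jun 2005: +30 days
... (6 more months)
Total: 232 days

232


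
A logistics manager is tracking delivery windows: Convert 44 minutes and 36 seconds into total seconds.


Minutes: 44
Seconds: 36
Convert minutes to seconds: 44 x 60 = 2640
Add remaining seconds: 2640 + 36 = 2676

2676


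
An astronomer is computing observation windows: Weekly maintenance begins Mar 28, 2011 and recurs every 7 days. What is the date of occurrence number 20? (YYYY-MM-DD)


First occurrence: 2011-03-28 (occurrence 1)
Each occurrence is 7 days after the previous.
Occurrence 20 is 19 weeks after the first.
19 weeks = 133 days
2011-03-28 + 133 days = 2011-08-08

2011-08-08


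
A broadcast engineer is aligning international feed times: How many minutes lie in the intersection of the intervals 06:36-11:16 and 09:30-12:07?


Interval A: [396, 676] minutes from midnight
Interval B: [570, 727] minutes from midnight
Overlap start = max(396, 570) = 570
Overlap end = min(676, 727) = 676
Overlap = 676 - 570 = 106 minutes

106


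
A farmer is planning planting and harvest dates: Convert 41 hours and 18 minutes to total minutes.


Hours: 41
Extra minutes: 18
Minutes per hour: 60
Hours to minutes: 41 x 60 = 2460
Total: 2460 + 18 = 2478

2478


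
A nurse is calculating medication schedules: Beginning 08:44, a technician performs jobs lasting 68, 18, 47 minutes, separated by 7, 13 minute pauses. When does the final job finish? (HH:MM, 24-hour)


Start: 08:44 = 524 min from midnight
  after task 1 (68 min): 09:52
  after break (7 min): 09:59
  after task 2 (18 min): 10:17
  after break (13 min): 10:30
  after task 3 (47 min): 11:17
Total elapsed: 153 minutes
End time: 11:17

11:17


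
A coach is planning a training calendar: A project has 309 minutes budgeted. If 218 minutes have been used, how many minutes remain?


Total budget: 309 minutes
Time used: 218 minutes
Remaining: 309 - 218 = 91 minutes
Percent used: 70.6%
Percent remaining: 29.4%

91


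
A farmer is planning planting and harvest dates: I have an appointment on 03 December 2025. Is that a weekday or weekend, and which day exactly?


Date: 2025-12-03
January 1, 2025 is a Wednesday
Day of year: 337
Offset from Jan 1: 336 days
336 mod 7 = 0
Result: Wednesday

Wednesday


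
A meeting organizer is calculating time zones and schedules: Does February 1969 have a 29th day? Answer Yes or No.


Year: 1969
Divisible by 4? 1969 / 4 = 492.25 -> No
Not divisible by 4, so NOT a leap year

No


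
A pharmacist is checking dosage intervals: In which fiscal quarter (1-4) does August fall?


Month: August (month 8)
Q1: January-March (months 1-3)
Q2: April-June (months 4-6)
Q3: July-September (months 7-9)
Q4: October-December (months 10-12)
Month 8 falls in Q3

3


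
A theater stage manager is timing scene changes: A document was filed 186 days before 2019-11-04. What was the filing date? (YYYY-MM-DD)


Start: 2019-11-04
Subtracting 186 days
Days already passed in November: 4
After going back through November: 182 more days to subtract
October 2019: 31 days, 151 remaining
September 2019: 30 days, 121 remaining
August 2019: 31 days, 90 remaining
July 2019: 31 days, 59 remaining
Result: 2019-05-02

2019-05-02
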